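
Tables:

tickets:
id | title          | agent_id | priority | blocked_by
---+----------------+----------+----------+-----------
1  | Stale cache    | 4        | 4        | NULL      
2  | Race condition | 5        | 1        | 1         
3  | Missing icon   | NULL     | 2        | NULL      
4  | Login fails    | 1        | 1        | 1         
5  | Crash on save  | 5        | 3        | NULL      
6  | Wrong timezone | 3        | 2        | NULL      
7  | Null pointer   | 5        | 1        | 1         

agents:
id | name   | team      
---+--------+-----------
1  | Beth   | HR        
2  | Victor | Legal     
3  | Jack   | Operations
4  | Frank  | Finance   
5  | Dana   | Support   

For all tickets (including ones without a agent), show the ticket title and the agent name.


LEFT JOIN keeps every row from tickets (the left table); where agent_id has no match in agents, the agent columns become NULL. Walk through each ticket:
  - ticket 1 (Stale cache): agent_id=4 -> matches Frank
  - ticket 2 (Race condition): agent_id=5 -> matches Dana
  - ticket 3 (Missing icon): agent_id=NULL, no match -> kept with NULL
  - ticket 4 (Login fails): agent_id=1 -> matches Beth
  - ticket 5 (Crash on save): agent_id=5 -> matches Dana
  - ticket 6 (Wrong timezone): agent_id=3 -> matches Jack
  - ticket 7 (Null pointer): agent_id=5 -> matches Dana
All 7 rows appear; 1 has NULL agent.

SQL:
SELECT a.title, b.name AS agent
FROM tickets a
LEFT JOIN agents b ON a.agent_id = b.id

Result:
title          | agent
---------------+------
Stale cache    | Frank
Race condition | Dana 
Missing icon   | NULL 
Login fails    | Beth 
Crash on save  | Dana 
Wrong timezone | Jack 
Null pointer   | Dana 


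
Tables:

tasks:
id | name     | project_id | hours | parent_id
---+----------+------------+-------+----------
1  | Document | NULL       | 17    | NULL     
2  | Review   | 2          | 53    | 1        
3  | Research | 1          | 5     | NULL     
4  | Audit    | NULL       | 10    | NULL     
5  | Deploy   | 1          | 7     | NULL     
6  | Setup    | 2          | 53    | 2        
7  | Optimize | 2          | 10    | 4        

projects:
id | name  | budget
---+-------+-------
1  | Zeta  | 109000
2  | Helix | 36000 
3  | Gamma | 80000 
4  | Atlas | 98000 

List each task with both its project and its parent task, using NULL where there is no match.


Two LEFT JOINs from the same base table tasks: one to projects via project_id, one to tasks itself via parent_id. Both are LEFT so every task is preserved.
Match against projects:
  - task 1 (Document): project_id=NULL, no match -> kept with NULL
  - task 2 (Review): project_id=2 -> matches Helix
  - task 3 (Research): project_id=1 -> matches Zeta
  - task 4 (Audit): project_id=NULL, no match -> kept with NULL
  - task 5 (Deploy): project_id=1 -> matches Zeta
  - task 6 (Setup): project_id=2 -> matches Helix
  - task 7 (Optimize): project_id=2 -> matches Helix
Match against tasks (self):
  - task 1 (Document): parent_id=NULL -> NULL
  - task 2 (Review): parent_id=1 -> Document
  - task 3 (Research): parent_id=NULL -> NULL
  - task 4 (Audit): parent_id=NULL -> NULL
  - task 5 (Deploy): parent_id=NULL -> NULL
  - task 6 (Setup): parent_id=2 -> Review
  - task 7 (Optimize): parent_id=4 -> Audit

SQL:
SELECT a.name, b.name AS project, c.name AS parent
FROM tasks a
LEFT JOIN projects b ON a.project_id = b.id
LEFT JOIN tasks c ON a.parent_id = c.id

Result:
name     | project | parent  
---------+---------+---------
Document | NULL    | NULL    
Review   | Helix   | Document
Research | Zeta    | NULL    
Audit    | NULL    | NULL    
Deploy   | Zeta    | NULL    
Setup    | Helix   | Review  
Optimize | Helix   | Audit   


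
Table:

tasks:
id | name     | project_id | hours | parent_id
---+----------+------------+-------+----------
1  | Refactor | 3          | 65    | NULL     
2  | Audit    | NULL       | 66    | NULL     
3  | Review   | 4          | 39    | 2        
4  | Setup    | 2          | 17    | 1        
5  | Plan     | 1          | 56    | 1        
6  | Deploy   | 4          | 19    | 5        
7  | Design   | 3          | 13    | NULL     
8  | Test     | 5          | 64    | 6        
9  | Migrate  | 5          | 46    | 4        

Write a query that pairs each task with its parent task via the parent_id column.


This is a self-join: tasks is joined to a second copy of itself, matching each row's parent_id to another row's id. Use LEFT JOIN so rows with parent_id=NULL are kept.
  - task 1 (Refactor): parent_id=NULL -> NULL
  - task 2 (Audit): parent_id=NULL -> NULL
  - task 3 (Review): parent_id=2 -> Audit
  - task 4 (Setup): parent_id=1 -> Refactor
  - task 5 (Plan): parent_id=1 -> Refactor
  - task 6 (Deploy): parent_id=5 -> Plan
  - task 7 (Design): parent_id=NULL -> NULL
  - task 8 (Test): parent_id=6 -> Deploy
  - task 9 (Migrate): parent_id=4 -> Setup

SQL:
SELECT a.name AS item, b.name AS parent
FROM tasks a
LEFT JOIN tasks b ON a.parent_id = b.id

Result:
item     | parent  
---------+---------
Refactor | NULL    
Audit    | NULL    
Review   | Audit   
Setup    | Refactor
Plan     | Refactor
Deploy   | Plan    
Design   | NULL    
Test     | Deploy  
Migrate  | Setup   


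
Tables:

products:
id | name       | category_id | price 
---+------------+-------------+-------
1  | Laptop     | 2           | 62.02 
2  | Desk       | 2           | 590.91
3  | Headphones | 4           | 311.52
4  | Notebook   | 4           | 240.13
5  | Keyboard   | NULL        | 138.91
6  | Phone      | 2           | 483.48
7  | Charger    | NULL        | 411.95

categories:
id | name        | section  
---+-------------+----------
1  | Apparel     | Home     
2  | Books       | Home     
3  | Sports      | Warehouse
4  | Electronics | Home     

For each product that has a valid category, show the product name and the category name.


INNER JOIN keeps only products rows whose category_id matches an id in categories. Walk through each product:
  - product 1 (Laptop): category_id=2 -> matches Books
  - product 2 (Desk): category_id=2 -> matches Books
  - product 3 (Headphones): category_id=4 -> matches Electronics
  - product 4 (Notebook): category_id=4 -> matches Electronics
  - product 5 (Keyboard): category_id=NULL, no match -> dropped
  - product 6 (Phone): category_id=2 -> matches Books
  - product 7 (Charger): category_id=NULL, no match -> dropped
So 2 of 7 rows are dropped.

SQL:
SELECT a.name, b.name AS category
FROM products a
INNER JOIN categories b ON a.category_id = b.id

Result:
name       | category   
-----------+------------
Laptop     | Books      
Desk       | Books      
Headphones | Electronics
Notebook   | Electronics
Phone      | Books      


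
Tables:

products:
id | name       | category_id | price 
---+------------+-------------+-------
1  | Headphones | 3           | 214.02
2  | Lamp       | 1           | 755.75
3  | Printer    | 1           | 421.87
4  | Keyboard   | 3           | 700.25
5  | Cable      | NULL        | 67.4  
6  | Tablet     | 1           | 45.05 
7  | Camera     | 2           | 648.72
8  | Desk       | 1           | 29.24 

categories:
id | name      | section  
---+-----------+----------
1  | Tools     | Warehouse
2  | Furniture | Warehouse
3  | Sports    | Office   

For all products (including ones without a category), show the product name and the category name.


LEFT JOIN keeps every row from products (the left table); where category_id has no match in categories, the category columns become NULL. Walk through each product:
  - product 1 (Headphones): category_id=3 -> matches Sports
  - product 2 (Lamp): category_id=1 -> matches Tools
  - product 3 (Printer): category_id=1 -> matches Tools
  - product 4 (Keyboard): category_id=3 -> matches Sports
  - product 5 (Cable): category_id=NULL, no match -> kept with NULL
  - product 6 (Tablet): category_id=1 -> matches Tools
  - product 7 (Camera): category_id=2 -> matches Furniture
  - product 8 (Desk): category_id=1 -> matches Tools
All 8 rows appear; 1 has NULL category.

SQL:
SELECT a.name, b.name AS category
FROM products a
LEFT JOIN categories b ON a.category_id = b.id

Result:
name       | category 
-----------+----------
Headphones | Sports   
Lamp       | Tools    
Printer    | Tools    
Keyboard   | Sports   
Cable      | NULL     
Tablet     | Tools    
Camera     | Furniture
Desk       | Tools    


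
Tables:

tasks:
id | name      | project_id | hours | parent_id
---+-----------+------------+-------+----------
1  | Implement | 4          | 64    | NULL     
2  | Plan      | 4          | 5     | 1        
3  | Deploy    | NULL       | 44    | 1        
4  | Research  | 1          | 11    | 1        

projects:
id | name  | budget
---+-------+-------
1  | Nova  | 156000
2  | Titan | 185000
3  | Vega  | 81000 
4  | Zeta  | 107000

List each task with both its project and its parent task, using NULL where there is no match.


Two LEFT JOINs from the same base table tasks: one to projects via project_id, one to tasks itself via parent_id. Both are LEFT so every task is preserved.
Match against projects:
  - task 1 (Implement): project_id=4 -> matches Zeta
  - task 2 (Plan): project_id=4 -> matches Zeta
  - task 3 (Deploy): project_id=NULL, no match -> kept with NULL
  - task 4 (Research): project_id=1 -> matches Nova
Match against tasks (self):
  - task 1 (Implement): parent_id=NULL -> NULL
  - task 2 (Plan): parent_id=1 -> Implement
  - task 3 (Deploy): parent_id=1 -> Implement
  - task 4 (Research): parent_id=1 -> Implement

SQL:
SELECT a.name, b.name AS project, c.name AS parent
FROM tasks a
LEFT JOIN projects b ON a.project_id = b.id
LEFT JOIN tasks c ON a.parent_id = c.id

Result:
name      | project | parent   
----------+---------+----------
Implement | Zeta    | NULL     
Plan      | Zeta    | Implement
Deploy    | NULL    | Implement
Research  | Nova    | Implement


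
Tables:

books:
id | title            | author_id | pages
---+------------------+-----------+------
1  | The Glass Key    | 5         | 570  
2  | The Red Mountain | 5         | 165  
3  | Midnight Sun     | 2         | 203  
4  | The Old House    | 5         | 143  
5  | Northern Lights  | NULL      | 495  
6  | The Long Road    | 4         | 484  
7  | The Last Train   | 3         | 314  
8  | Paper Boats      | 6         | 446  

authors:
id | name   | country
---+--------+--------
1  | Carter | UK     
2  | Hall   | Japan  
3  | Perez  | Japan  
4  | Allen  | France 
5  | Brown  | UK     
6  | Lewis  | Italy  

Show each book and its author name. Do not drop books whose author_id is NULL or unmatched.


LEFT JOIN keeps every row from books (the left table); where author_id has no match in authors, the author columns become NULL. Walk through each book:
  - book 1 (The Glass Key): author_id=5 -> matches Brown
  - book 2 (The Red Mountain): author_id=5 -> matches Brown
  - book 3 (Midnight Sun): author_id=2 -> matches Hall
  - book 4 (The Old House): author_id=5 -> matches Brown
  - book 5 (Northern Lights): author_id=NULL, no match -> kept with NULL
  - book 6 (The Long Road): author_id=4 -> matches Allen
  - book 7 (The Last Train): author_id=3 -> matches Perez
  - book 8 (Paper Boats): author_id=6 -> matches Lewis
All 8 rows appear; 1 has NULL author.

SQL:
SELECT a.title, b.name AS author
FROM books a
LEFT JOIN authors b ON a.author_id = b.id

Result:
title            | author
-----------------+-------
The Glass Key    | Brown 
The Red Mountain | Brown 
Midnight Sun     | Hall  
The Old House    | Brown 
Northern Lights  | NULL  
The Long Road    | Allen 
The Last Train   | Perez 
Paper Boats      | Lewis 


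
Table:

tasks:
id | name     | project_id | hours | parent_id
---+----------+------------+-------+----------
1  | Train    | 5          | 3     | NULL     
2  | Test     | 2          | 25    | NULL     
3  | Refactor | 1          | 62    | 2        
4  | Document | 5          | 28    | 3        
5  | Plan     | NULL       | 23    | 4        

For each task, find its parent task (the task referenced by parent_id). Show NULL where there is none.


This is a self-join: tasks is joined to a second copy of itself, matching each row's parent_id to another row's id. Use LEFT JOIN so rows with parent_id=NULL are kept.
  - task 1 (Train): parent_id=NULL -> NULL
  - task 2 (Test): parent_id=NULL -> NULL
  - task 3 (Refactor): parent_id=2 -> Test
  - task 4 (Document): parent_id=3 -> Refactor
  - task 5 (Plan): parent_id=4 -> Document

SQL:
SELECT a.name AS item, b.name AS parent
FROM tasks a
LEFT JOIN tasks b ON a.parent_id = b.id

Result:
item     | parent  
---------+---------
Train    | NULL    
Test     | NULL    
Refactor | Test    
Document | Refactor
Plan     | Document


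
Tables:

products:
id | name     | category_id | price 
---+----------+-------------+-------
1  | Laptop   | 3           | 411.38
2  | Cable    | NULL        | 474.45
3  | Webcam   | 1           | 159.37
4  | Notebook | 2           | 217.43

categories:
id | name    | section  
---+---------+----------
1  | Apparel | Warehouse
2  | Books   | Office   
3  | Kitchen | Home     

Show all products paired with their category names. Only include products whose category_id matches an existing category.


INNER JOIN keeps only products rows whose category_id matches an id in categories. Walk through each product:
  - product 1 (Laptop): category_id=3 -> matches Kitchen
  - product 2 (Cable): category_id=NULL, no match -> dropped
  - product 3 (Webcam): category_id=1 -> matches Apparel
  - product 4 (Notebook): category_id=2 -> matches Books
So 1 of 4 rows is dropped.

SQL:
SELECT a.name, b.name AS category
FROM products a
INNER JOIN categories b ON a.category_id = b.id

Result:
name     | category
---------+---------
Laptop   | Kitchen 
Webcam   | Apparel 
Notebook | Books   


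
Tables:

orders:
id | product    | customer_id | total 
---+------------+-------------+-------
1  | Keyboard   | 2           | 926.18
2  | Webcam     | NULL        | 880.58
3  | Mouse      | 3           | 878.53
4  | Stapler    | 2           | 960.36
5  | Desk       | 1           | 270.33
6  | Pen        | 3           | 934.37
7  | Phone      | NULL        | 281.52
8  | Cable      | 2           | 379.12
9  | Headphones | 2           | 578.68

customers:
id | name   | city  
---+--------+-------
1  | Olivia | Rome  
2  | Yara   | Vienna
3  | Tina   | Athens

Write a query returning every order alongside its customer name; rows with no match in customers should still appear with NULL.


LEFT JOIN keeps every row from orders (the left table); where customer_id has no match in customers, the customer columns become NULL. Walk through each order:
  - order 1 (Keyboard): customer_id=2 -> matches Yara
  - order 2 (Webcam): customer_id=NULL, no match -> kept with NULL
  - order 3 (Mouse): customer_id=3 -> matches Tina
  - order 4 (Stapler): customer_id=2 -> matches Yara
  - order 5 (Desk): customer_id=1 -> matches Olivia
  - order 6 (Pen): customer_id=3 -> matches Tina
  - order 7 (Phone): customer_id=NULL, no match -> kept with NULL
  - order 8 (Cable): customer_id=2 -> matches Yara
  - order 9 (Headphones): customer_id=2 -> matches Yara
All 9 rows appear; 2 have NULL customer.

SQL:
SELECT a.product, b.name AS customer
FROM orders a
LEFT JOIN customers b ON a.customer_id = b.id

Result:
product    | customer
-----------+---------
Keyboard   | Yara    
Webcam     | NULL    
Mouse      | Tina    
Stapler    | Yara    
Desk       | Olivia  
Pen        | Tina    
Phone      | NULL    
Cable      | Yara    
Headphones | Yara    


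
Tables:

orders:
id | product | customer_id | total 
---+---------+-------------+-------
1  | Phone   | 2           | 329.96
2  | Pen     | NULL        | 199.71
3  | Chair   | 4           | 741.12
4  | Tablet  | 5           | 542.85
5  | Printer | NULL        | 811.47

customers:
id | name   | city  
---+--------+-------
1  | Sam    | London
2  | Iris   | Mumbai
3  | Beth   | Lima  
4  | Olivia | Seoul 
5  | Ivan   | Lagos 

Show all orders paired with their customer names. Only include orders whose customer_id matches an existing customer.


INNER JOIN keeps only orders rows whose customer_id matches an id in customers. Walk through each order:
  - order 1 (Phone): customer_id=2 -> matches Iris
  - order 2 (Pen): customer_id=NULL, no match -> dropped
  - order 3 (Chair): customer_id=4 -> matches Olivia
  - order 4 (Tablet): customer_id=5 -> matches Ivan
  - order 5 (Printer): customer_id=NULL, no match -> dropped
So 2 of 5 rows are dropped.

SQL:
SELECT a.product, b.name AS customer
FROM orders a
INNER JOIN customers b ON a.customer_id = b.id

Result:
product | customer
--------+---------
Phone   | Iris    
Chair   | Olivia  
Tablet  | Ivan    


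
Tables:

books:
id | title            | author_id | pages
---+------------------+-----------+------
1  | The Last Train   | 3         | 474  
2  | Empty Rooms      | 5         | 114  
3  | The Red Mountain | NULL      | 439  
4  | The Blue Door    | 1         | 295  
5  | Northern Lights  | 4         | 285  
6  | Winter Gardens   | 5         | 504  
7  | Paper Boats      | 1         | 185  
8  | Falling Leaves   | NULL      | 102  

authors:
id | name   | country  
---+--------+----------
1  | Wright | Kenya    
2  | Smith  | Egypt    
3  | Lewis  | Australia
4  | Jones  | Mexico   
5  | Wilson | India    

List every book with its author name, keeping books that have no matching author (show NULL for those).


LEFT JOIN keeps every row from books (the left table); where author_id has no match in authors, the author columns become NULL. Walk through each book:
  - book 1 (The Last Train): author_id=3 -> matches Lewis
  - book 2 (Empty Rooms): author_id=5 -> matches Wilson
  - book 3 (The Red Mountain): author_id=NULL, no match -> kept with NULL
  - book 4 (The Blue Door): author_id=1 -> matches Wright
  - book 5 (Northern Lights): author_id=4 -> matches Jones
  - book 6 (Winter Gardens): author_id=5 -> matches Wilson
  - book 7 (Paper Boats): author_id=1 -> matches Wright
  - book 8 (Falling Leaves): author_id=NULL, no match -> kept with NULL
All 8 rows appear; 2 have NULL author.

SQL:
SELECT a.title, b.name AS author
FROM books a
LEFT JOIN authors b ON a.author_id = b.id

Result:
title            | author
-----------------+-------
The Last Train   | Lewis 
Empty Rooms      | Wilson
The Red Mountain | NULL  
The Blue Door    | Wright
Northern Lights  | Jones 
Winter Gardens   | Wilson
Paper Boats      | Wright
Falling Leaves   | NULL  


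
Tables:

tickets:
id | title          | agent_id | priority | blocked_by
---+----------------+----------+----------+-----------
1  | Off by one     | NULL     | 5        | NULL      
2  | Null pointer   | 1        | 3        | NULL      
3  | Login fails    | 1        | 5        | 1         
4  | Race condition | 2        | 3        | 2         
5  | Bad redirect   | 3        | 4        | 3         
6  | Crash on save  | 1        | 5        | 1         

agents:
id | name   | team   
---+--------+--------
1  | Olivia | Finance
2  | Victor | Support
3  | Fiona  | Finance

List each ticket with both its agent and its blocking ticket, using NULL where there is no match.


Two LEFT JOINs from the same base table tickets: one to agents via agent_id, one to tickets itself via blocked_by. Both are LEFT so every ticket is preserved.
Match against agents:
  - ticket 1 (Off by one): agent_id=NULL, no match -> kept with NULL
  - ticket 2 (Null pointer): agent_id=1 -> matches Olivia
  - ticket 3 (Login fails): agent_id=1 -> matches Olivia
  - ticket 4 (Race condition): agent_id=2 -> matches Victor
  - ticket 5 (Bad redirect): agent_id=3 -> matches Fiona
  - ticket 6 (Crash on save): agent_id=1 -> matches Olivia
Match against tickets (self):
  - ticket 1 (Off by one): blocked_by=NULL -> NULL
  - ticket 2 (Null pointer): blocked_by=NULL -> NULL
  - ticket 3 (Login fails): blocked_by=1 -> Off by one
  - ticket 4 (Race condition): blocked_by=2 -> Null pointer
  - ticket 5 (Bad redirect): blocked_by=3 -> Login fails
  - ticket 6 (Crash on save): blocked_by=1 -> Off by one

SQL:
SELECT a.title, b.name AS agent, c.title AS blocked_by
FROM tickets a
LEFT JOIN agents b ON a.agent_id = b.id
LEFT JOIN tickets c ON a.blocked_by = c.id

Result:
title          | agent  | blocked_by  
---------------+--------+-------------
Off by one     | NULL   | NULL        
Null pointer   | Olivia | NULL        
Login fails    | Olivia | Off by one  
Race condition | Victor | Null pointer
Bad redirect   | Fiona  | Login fails 
Crash on save  | Olivia | Off by one  


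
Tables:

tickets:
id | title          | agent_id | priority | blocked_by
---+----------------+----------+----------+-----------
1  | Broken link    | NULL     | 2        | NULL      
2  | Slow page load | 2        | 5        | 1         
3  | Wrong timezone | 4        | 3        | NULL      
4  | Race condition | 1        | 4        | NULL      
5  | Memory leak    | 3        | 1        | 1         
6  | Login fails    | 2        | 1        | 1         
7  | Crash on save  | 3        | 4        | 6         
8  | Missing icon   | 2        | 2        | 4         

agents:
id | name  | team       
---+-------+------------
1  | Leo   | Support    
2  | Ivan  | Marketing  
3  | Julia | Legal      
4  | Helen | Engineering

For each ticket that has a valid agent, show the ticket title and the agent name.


INNER JOIN keeps only tickets rows whose agent_id matches an id in agents. Walk through each ticket:
  - ticket 1 (Broken link): agent_id=NULL, no match -> dropped
  - ticket 2 (Slow page load): agent_id=2 -> matches Ivan
  - ticket 3 (Wrong timezone): agent_id=4 -> matches Helen
  - ticket 4 (Race condition): agent_id=1 -> matches Leo
  - ticket 5 (Memory leak): agent_id=3 -> matches Julia
  - ticket 6 (Login fails): agent_id=2 -> matches Ivan
  - ticket 7 (Crash on save): agent_id=3 -> matches Julia
  - ticket 8 (Missing icon): agent_id=2 -> matches Ivan
So 1 of 8 rows is dropped.

SQL:
SELECT a.title, b.name AS agent
FROM tickets a
INNER JOIN agents b ON a.agent_id = b.id

Result:
title          | agent
---------------+------
Slow page load | Ivan 
Wrong timezone | Helen
Race condition | Leo  
Memory leak    | Julia
Login fails    | Ivan 
Crash on save  | Julia
Missing icon   | Ivan 


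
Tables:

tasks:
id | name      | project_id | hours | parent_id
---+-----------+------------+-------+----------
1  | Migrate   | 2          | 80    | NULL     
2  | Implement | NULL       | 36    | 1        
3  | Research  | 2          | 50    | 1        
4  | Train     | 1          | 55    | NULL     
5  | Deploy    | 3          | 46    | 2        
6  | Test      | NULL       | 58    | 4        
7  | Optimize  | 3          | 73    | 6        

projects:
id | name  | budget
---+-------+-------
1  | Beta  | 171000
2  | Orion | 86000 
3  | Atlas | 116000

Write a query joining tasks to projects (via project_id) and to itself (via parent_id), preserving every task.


Two LEFT JOINs from the same base table tasks: one to projects via project_id, one to tasks itself via parent_id. Both are LEFT so every task is preserved.
Match against projects:
  - task 1 (Migrate): project_id=2 -> matches Orion
  - task 2 (Implement): project_id=NULL, no match -> kept with NULL
  - task 3 (Research): project_id=2 -> matches Orion
  - task 4 (Train): project_id=1 -> matches Beta
  - task 5 (Deploy): project_id=3 -> matches Atlas
  - task 6 (Test): project_id=NULL, no match -> kept with NULL
  - task 7 (Optimize): project_id=3 -> matches Atlas
Match against tasks (self):
  - task 1 (Migrate): parent_id=NULL -> NULL
  - task 2 (Implement): parent_id=1 -> Migrate
  - task 3 (Research): parent_id=1 -> Migrate
  - task 4 (Train): parent_id=NULL -> NULL
  - task 5 (Deploy): parent_id=2 -> Implement
  - task 6 (Test): parent_id=4 -> Train
  - task 7 (Optimize): parent_id=6 -> Test

SQL:
SELECT a.name, b.name AS project, c.name AS parent
FROM tasks a
LEFT JOIN projects b ON a.project_id = b.id
LEFT JOIN tasks c ON a.parent_id = c.id

Result:
name      | project | parent   
----------+---------+----------
Migrate   | Orion   | NULL     
Implement | NULL    | Migrate  
Research  | Orion   | Migrate  
Train     | Beta    | NULL     
Deploy    | Atlas   | Implement
Test      | NULL    | Train    
Optimize  | Atlas   | Test     


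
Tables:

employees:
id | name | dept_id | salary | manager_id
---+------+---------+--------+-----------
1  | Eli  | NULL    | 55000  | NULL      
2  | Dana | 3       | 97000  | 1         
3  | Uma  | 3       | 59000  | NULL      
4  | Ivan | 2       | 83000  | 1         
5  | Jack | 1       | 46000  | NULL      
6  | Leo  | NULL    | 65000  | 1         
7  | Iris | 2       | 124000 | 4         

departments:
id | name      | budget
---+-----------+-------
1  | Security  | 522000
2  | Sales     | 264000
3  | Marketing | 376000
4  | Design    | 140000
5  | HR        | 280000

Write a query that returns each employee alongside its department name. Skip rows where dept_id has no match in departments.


INNER JOIN keeps only employees rows whose dept_id matches an id in departments. Walk through each employee:
  - employee 1 (Eli): dept_id=NULL, no match -> dropped
  - employee 2 (Dana): dept_id=3 -> matches Marketing
  - employee 3 (Uma): dept_id=3 -> matches Marketing
  - employee 4 (Ivan): dept_id=2 -> matches Sales
  - employee 5 (Jack): dept_id=1 -> matches Security
  - employee 6 (Leo): dept_id=NULL, no match -> dropped
  - employee 7 (Iris): dept_id=2 -> matches Sales
So 2 of 7 rows are dropped.

SQL:
SELECT a.name, b.name AS department
FROM employees a
INNER JOIN departments b ON a.dept_id = b.id

Result:
name | department
-----+-----------
Dana | Marketing 
Uma  | Marketing 
Ivan | Sales     
Jack | Security  
Iris | Sales     


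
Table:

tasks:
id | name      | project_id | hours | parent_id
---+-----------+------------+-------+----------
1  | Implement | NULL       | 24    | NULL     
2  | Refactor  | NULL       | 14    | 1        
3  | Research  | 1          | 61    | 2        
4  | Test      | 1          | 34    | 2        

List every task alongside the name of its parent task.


This is a self-join: tasks is joined to a second copy of itself, matching each row's parent_id to another row's id. Use LEFT JOIN so rows with parent_id=NULL are kept.
  - task 1 (Implement): parent_id=NULL -> NULL
  - task 2 (Refactor): parent_id=1 -> Implement
  - task 3 (Research): parent_id=2 -> Refactor
  - task 4 (Test): parent_id=2 -> Refactor

SQL:
SELECT a.name AS item, b.name AS parent
FROM tasks a
LEFT JOIN tasks b ON a.parent_id = b.id

Result:
item      | parent   
----------+----------
Implement | NULL     
Refactor  | Implement
Research  | Refactor 
Test      | Refactor 


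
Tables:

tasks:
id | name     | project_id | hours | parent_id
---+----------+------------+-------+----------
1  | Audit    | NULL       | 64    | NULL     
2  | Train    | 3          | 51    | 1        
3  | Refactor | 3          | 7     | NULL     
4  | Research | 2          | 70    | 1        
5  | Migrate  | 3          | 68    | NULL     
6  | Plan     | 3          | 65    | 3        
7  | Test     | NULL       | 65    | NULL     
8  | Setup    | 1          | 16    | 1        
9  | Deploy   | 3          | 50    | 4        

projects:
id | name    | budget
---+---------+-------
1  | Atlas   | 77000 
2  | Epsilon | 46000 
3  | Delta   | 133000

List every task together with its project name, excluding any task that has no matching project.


INNER JOIN keeps only tasks rows whose project_id matches an id in projects. Walk through each task:
  - task 1 (Audit): project_id=NULL, no match -> dropped
  - task 2 (Train): project_id=3 -> matches Delta
  - task 3 (Refactor): project_id=3 -> matches Delta
  - task 4 (Research): project_id=2 -> matches Epsilon
  - task 5 (Migrate): project_id=3 -> matches Delta
  - task 6 (Plan): project_id=3 -> matches Delta
  - task 7 (Test): project_id=NULL, no match -> dropped
  - task 8 (Setup): project_id=1 -> matches Atlas
  - task 9 (Deploy): project_id=3 -> matches Delta
So 2 of 9 rows are dropped.

SQL:
SELECT a.name, b.name AS project
FROM tasks a
INNER JOIN projects b ON a.project_id = b.id

Result:
name     | project
---------+--------
Train    | Delta  
Refactor | Delta  
Research | Epsilon
Migrate  | Delta  
Plan     | Delta  
Setup    | Atlas  
Deploy   | Delta  


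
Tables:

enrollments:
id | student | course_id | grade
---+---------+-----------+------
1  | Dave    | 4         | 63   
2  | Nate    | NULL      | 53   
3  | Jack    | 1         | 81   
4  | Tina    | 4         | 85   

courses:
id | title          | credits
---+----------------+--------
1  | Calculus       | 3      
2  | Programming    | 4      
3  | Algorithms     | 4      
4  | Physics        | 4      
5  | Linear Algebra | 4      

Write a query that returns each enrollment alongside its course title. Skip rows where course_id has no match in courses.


INNER JOIN keeps only enrollments rows whose course_id matches an id in courses. Walk through each enrollment:
  - enrollment 1 (Dave): course_id=4 -> matches Physics
  - enrollment 2 (Nate): course_id=NULL, no match -> dropped
  - enrollment 3 (Jack): course_id=1 -> matches Calculus
  - enrollment 4 (Tina): course_id=4 -> matches Physics
So 1 of 4 rows is dropped.

SQL:
SELECT a.student, b.title AS course
FROM enrollments a
INNER JOIN courses b ON a.course_id = b.id

Result:
student | course  
--------+---------
Dave    | Physics 
Jack    | Calculus
Tina    | Physics 


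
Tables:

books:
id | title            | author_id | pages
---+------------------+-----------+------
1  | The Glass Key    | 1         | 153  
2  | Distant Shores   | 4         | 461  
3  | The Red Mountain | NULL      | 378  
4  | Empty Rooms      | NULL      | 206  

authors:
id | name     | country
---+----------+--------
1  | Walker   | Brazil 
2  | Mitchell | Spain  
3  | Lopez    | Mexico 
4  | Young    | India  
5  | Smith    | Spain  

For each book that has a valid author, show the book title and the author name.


INNER JOIN keeps only books rows whose author_id matches an id in authors. Walk through each book:
  - book 1 (The Glass Key): author_id=1 -> matches Walker
  - book 2 (Distant Shores): author_id=4 -> matches Young
  - book 3 (The Red Mountain): author_id=NULL, no match -> dropped
  - book 4 (Empty Rooms): author_id=NULL, no match -> dropped
So 2 of 4 rows are dropped.

SQL:
SELECT a.title, b.name AS author
FROM books a
INNER JOIN authors b ON a.author_id = b.id

Result:
title          | author
---------------+-------
The Glass Key  | Walker
Distant Shores | Young 


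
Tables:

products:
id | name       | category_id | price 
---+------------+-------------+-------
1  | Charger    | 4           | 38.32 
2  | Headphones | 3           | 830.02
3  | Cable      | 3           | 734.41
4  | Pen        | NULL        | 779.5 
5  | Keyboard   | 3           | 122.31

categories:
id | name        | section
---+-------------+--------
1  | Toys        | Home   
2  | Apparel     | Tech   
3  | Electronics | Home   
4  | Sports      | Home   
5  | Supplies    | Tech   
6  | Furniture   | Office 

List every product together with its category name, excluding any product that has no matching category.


INNER JOIN keeps only products rows whose category_id matches an id in categories. Walk through each product:
  - product 1 (Charger): category_id=4 -> matches Sports
  - product 2 (Headphones): category_id=3 -> matches Electronics
  - product 3 (Cable): category_id=3 -> matches Electronics
  - product 4 (Pen): category_id=NULL, no match -> dropped
  - product 5 (Keyboard): category_id=3 -> matches Electronics
So 1 of 5 rows is dropped.

SQL:
SELECT a.name, b.name AS category
FROM products a
INNER JOIN categories b ON a.category_id = b.id

Result:
name       | category   
-----------+------------
Charger    | Sports     
Headphones | Electronics
Cable      | Electronics
Keyboard   | Electronics


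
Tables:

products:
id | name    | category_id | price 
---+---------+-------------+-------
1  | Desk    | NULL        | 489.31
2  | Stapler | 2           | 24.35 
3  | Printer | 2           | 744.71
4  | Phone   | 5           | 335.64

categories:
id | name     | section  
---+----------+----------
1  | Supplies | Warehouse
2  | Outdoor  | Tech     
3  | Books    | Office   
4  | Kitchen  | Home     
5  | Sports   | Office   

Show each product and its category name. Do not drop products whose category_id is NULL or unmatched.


LEFT JOIN keeps every row from products (the left table); where category_id has no match in categories, the category columns become NULL. Walk through each product:
  - product 1 (Desk): category_id=NULL, no match -> kept with NULL
  - product 2 (Stapler): category_id=2 -> matches Outdoor
  - product 3 (Printer): category_id=2 -> matches Outdoor
  - product 4 (Phone): category_id=5 -> matches Sports
All 4 rows appear; 1 has NULL category.

SQL:
SELECT a.name, b.name AS category
FROM products a
LEFT JOIN categories b ON a.category_id = b.id

Result:
name    | category
--------+---------
Desk    | NULL    
Stapler | Outdoor 
Printer | Outdoor 
Phone   | Sports  


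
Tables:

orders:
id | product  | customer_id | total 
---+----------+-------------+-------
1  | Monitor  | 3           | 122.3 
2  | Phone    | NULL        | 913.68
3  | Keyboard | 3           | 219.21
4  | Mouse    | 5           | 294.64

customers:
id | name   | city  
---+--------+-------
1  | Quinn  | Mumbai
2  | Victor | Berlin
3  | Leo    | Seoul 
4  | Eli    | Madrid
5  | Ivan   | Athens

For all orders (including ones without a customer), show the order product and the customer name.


LEFT JOIN keeps every row from orders (the left table); where customer_id has no match in customers, the customer columns become NULL. Walk through each order:
  - order 1 (Monitor): customer_id=3 -> matches Leo
  - order 2 (Phone): customer_id=NULL, no match -> kept with NULL
  - order 3 (Keyboard): customer_id=3 -> matches Leo
  - order 4 (Mouse): customer_id=5 -> matches Ivan
All 4 rows appear; 1 has NULL customer.

SQL:
SELECT a.product, b.name AS customer
FROM orders a
LEFT JOIN customers b ON a.customer_id = b.id

Result:
product  | customer
---------+---------
Monitor  | Leo     
Phone    | NULL    
Keyboard | Leo     
Mouse    | Ivan    


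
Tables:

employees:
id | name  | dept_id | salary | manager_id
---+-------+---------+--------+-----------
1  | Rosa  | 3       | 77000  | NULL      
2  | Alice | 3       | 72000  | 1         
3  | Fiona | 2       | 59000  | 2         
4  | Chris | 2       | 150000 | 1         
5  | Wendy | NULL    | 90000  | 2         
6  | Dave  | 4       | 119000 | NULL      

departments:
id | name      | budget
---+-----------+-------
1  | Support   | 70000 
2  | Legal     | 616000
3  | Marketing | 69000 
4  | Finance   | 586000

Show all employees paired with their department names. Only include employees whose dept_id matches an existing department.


INNER JOIN keeps only employees rows whose dept_id matches an id in departments. Walk through each employee:
  - employee 1 (Rosa): dept_id=3 -> matches Marketing
  - employee 2 (Alice): dept_id=3 -> matches Marketing
  - employee 3 (Fiona): dept_id=2 -> matches Legal
  - employee 4 (Chris): dept_id=2 -> matches Legal
  - employee 5 (Wendy): dept_id=NULL, no match -> dropped
  - employee 6 (Dave): dept_id=4 -> matches Finance
So 1 of 6 rows is dropped.

SQL:
SELECT a.name, b.name AS department
FROM employees a
INNER JOIN departments b ON a.dept_id = b.id

Result:
name  | department
------+-----------
Rosa  | Marketing 
Alice | Marketing 
Fiona | Legal     
Chris | Legal     
Dave  | Finance   


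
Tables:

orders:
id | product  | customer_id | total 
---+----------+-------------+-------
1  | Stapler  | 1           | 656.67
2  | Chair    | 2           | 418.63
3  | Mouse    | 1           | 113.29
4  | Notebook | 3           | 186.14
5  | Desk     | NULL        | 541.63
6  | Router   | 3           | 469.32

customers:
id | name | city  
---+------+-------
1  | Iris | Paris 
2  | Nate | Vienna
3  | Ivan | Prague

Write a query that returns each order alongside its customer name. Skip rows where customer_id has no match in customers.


INNER JOIN keeps only orders rows whose customer_id matches an id in customers. Walk through each order:
  - order 1 (Stapler): customer_id=1 -> matches Iris
  - order 2 (Chair): customer_id=2 -> matches Nate
  - order 3 (Mouse): customer_id=1 -> matches Iris
  - order 4 (Notebook): customer_id=3 -> matches Ivan
  - order 5 (Desk): customer_id=NULL, no match -> dropped
  - order 6 (Router): customer_id=3 -> matches Ivan
So 1 of 6 rows is dropped.

SQL:
SELECT a.product, b.name AS customer
FROM orders a
INNER JOIN customers b ON a.customer_id = b.id

Result:
product  | customer
---------+---------
Stapler  | Iris    
Chair    | Nate    
Mouse    | Iris    
Notebook | Ivan    
Router   | Ivan    


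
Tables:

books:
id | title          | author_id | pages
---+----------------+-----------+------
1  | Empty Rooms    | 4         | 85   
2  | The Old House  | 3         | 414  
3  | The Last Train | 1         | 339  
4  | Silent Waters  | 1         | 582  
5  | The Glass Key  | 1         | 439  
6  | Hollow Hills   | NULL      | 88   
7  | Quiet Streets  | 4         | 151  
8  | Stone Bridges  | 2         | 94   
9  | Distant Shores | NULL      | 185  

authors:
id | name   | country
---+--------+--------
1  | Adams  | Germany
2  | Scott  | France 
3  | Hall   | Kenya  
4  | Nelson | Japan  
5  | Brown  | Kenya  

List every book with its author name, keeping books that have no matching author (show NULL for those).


LEFT JOIN keeps every row from books (the left table); where author_id has no match in authors, the author columns become NULL. Walk through each book:
  - book 1 (Empty Rooms): author_id=4 -> matches Nelson
  - book 2 (The Old House): author_id=3 -> matches Hall
  - book 3 (The Last Train): author_id=1 -> matches Adams
  - book 4 (Silent Waters): author_id=1 -> matches Adams
  - book 5 (The Glass Key): author_id=1 -> matches Adams
  - book 6 (Hollow Hills): author_id=NULL, no match -> kept with NULL
  - book 7 (Quiet Streets): author_id=4 -> matches Nelson
  - book 8 (Stone Bridges): author_id=2 -> matches Scott
  - book 9 (Distant Shores): author_id=NULL, no match -> kept with NULL
All 9 rows appear; 2 have NULL author.

SQL:
SELECT a.title, b.name AS author
FROM books a
LEFT JOIN authors b ON a.author_id = b.id

Result:
title          | author
---------------+-------
Empty Rooms    | Nelson
The Old House  | Hall  
The Last Train | Adams 
Silent Waters  | Adams 
The Glass Key  | Adams 
Hollow Hills   | NULL  
Quiet Streets  | Nelson
Stone Bridges  | Scott 
Distant Shores | NULL  


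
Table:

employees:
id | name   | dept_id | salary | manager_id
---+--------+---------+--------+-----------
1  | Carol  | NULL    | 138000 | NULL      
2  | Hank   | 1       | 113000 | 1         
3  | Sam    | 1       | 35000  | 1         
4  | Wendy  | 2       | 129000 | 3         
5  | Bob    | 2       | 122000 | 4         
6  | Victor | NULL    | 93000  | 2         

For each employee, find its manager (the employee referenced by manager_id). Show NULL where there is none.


This is a self-join: employees is joined to a second copy of itself, matching each row's manager_id to another row's id. Use LEFT JOIN so rows with manager_id=NULL are kept.
  - employee 1 (Carol): manager_id=NULL -> NULL
  - employee 2 (Hank): manager_id=1 -> Carol
  - employee 3 (Sam): manager_id=1 -> Carol
  - employee 4 (Wendy): manager_id=3 -> Sam
  - employee 5 (Bob): manager_id=4 -> Wendy
  - employee 6 (Victor): manager_id=2 -> Hank

SQL:
SELECT a.name AS item, b.name AS manager
FROM employees a
LEFT JOIN employees b ON a.manager_id = b.id

Result:
item   | manager
-------+--------
Carol  | NULL   
Hank   | Carol  
Sam    | Carol  
Wendy  | Sam    
Bob    | Wendy  
Victor | Hank   


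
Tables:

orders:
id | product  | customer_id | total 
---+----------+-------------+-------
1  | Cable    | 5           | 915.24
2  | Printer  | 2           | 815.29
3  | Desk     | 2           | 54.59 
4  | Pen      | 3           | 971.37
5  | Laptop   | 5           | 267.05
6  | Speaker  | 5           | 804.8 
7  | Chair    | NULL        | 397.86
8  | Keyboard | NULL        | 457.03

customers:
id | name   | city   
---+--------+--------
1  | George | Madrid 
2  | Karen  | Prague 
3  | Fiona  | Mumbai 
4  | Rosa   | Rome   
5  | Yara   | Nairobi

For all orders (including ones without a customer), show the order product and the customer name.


LEFT JOIN keeps every row from orders (the left table); where customer_id has no match in customers, the customer columns become NULL. Walk through each order:
  - order 1 (Cable): customer_id=5 -> matches Yara
  - order 2 (Printer): customer_id=2 -> matches Karen
  - order 3 (Desk): customer_id=2 -> matches Karen
  - order 4 (Pen): customer_id=3 -> matches Fiona
  - order 5 (Laptop): customer_id=5 -> matches Yara
  - order 6 (Speaker): customer_id=5 -> matches Yara
  - order 7 (Chair): customer_id=NULL, no match -> kept with NULL
  - order 8 (Keyboard): customer_id=NULL, no match -> kept with NULL
All 8 rows appear; 2 have NULL customer.

SQL:
SELECT a.product, b.name AS customer
FROM orders a
LEFT JOIN customers b ON a.customer_id = b.id

Result:
product  | customer
---------+---------
Cable    | Yara    
Printer  | Karen   
Desk     | Karen   
Pen      | Fiona   
Laptop   | Yara    
Speaker  | Yara    
Chair    | NULL    
Keyboard | NULL    
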